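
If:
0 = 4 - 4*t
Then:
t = 1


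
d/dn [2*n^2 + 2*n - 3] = 4*n + 2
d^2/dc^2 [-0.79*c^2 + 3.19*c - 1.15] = -1.58000000000000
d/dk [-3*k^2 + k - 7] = 1 - 6*k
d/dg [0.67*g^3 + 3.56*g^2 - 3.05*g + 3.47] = 2.01*g^2 + 7.12*g - 3.05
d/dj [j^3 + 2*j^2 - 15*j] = 3*j^2 + 4*j - 15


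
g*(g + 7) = g^2 + 7*g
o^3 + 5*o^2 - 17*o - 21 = (o - 3)*(o + 1)*(o + 7)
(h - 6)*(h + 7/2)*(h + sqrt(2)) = h^3 - 5*h^2/2 + sqrt(2)*h^2 - 21*h - 5*sqrt(2)*h/2 - 21*sqrt(2)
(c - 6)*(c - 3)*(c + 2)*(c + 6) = c^4 - c^3 - 42*c^2 + 36*c + 216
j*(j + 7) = j^2 + 7*j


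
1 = 1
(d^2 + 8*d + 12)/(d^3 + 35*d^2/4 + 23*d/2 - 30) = 4*(d + 2)/(4*d^2 + 11*d - 20)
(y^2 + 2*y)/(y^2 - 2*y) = (y + 2)/(y - 2)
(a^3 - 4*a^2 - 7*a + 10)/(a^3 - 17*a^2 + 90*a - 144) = (a^3 - 4*a^2 - 7*a + 10)/(a^3 - 17*a^2 + 90*a - 144)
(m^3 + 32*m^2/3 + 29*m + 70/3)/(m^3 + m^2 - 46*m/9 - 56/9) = 3*(3*m^2 + 26*m + 35)/(9*m^2 - 9*m - 28)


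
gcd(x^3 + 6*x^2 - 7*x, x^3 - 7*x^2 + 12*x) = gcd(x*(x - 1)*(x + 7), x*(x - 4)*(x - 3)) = x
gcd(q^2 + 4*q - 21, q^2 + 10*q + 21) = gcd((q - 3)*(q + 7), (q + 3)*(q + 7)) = q + 7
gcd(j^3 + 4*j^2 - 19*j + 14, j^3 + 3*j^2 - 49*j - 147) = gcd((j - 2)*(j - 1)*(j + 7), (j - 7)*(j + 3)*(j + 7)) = j + 7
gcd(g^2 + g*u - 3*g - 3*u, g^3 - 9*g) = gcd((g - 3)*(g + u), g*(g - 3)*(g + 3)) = g - 3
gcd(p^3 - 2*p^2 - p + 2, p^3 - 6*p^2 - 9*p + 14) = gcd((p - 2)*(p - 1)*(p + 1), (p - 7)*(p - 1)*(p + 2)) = p - 1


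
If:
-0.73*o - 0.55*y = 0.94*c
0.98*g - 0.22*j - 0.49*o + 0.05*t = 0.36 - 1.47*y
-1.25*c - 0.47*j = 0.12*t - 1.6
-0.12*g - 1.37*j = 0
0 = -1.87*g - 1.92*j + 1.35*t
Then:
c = 0.160920926218897*y + 1.31916565560755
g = -1.82689582745194*y - 0.444638087103244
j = 0.160020072477542*y + 0.0389464017900652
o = -0.960637904994197*y - 1.69865166612479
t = -2.30300493198389*y - 0.560515652923068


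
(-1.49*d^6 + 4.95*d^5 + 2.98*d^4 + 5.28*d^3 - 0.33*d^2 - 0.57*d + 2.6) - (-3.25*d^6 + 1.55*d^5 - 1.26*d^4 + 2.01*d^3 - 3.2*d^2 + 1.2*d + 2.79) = 1.76*d^6 + 3.4*d^5 + 4.24*d^4 + 3.27*d^3 + 2.87*d^2 - 1.77*d - 0.19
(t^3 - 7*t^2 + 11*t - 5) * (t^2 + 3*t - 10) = t^5 - 4*t^4 - 20*t^3 + 98*t^2 - 125*t + 50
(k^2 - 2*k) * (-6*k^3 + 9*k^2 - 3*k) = -6*k^5 + 21*k^4 - 21*k^3 + 6*k^2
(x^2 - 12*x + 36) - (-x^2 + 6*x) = 2*x^2 - 18*x + 36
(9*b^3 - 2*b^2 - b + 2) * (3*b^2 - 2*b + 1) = 27*b^5 - 24*b^4 + 10*b^3 + 6*b^2 - 5*b + 2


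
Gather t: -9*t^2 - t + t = -9*t^2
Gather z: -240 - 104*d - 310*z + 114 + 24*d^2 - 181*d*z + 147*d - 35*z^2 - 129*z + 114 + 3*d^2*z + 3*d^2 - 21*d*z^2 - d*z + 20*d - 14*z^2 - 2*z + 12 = 27*d^2 + 63*d + z^2*(-21*d - 49) + z*(3*d^2 - 182*d - 441)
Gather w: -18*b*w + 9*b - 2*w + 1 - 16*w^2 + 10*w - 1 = 9*b - 16*w^2 + w*(8 - 18*b)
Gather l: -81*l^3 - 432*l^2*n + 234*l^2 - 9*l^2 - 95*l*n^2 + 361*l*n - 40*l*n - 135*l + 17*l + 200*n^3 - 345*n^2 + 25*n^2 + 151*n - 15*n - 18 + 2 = -81*l^3 + l^2*(225 - 432*n) + l*(-95*n^2 + 321*n - 118) + 200*n^3 - 320*n^2 + 136*n - 16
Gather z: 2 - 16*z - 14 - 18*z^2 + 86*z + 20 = -18*z^2 + 70*z + 8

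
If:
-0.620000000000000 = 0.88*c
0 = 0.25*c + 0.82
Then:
No Solution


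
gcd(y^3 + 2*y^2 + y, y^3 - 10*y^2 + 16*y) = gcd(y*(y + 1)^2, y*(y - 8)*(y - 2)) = y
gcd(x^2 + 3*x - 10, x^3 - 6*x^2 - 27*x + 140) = x + 5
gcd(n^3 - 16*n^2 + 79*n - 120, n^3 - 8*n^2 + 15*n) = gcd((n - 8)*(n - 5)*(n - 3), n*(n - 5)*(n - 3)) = n^2 - 8*n + 15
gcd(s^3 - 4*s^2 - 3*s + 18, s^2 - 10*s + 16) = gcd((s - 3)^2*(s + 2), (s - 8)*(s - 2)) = 1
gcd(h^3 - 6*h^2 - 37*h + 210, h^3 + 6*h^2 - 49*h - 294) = h^2 - h - 42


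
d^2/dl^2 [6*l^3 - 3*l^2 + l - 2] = 36*l - 6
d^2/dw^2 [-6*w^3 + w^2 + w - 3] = 2 - 36*w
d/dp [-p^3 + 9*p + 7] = 9 - 3*p^2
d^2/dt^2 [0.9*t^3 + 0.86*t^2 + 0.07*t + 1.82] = 5.4*t + 1.72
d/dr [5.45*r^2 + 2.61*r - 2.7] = 10.9*r + 2.61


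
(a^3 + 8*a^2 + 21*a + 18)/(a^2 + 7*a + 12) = (a^2 + 5*a + 6)/(a + 4)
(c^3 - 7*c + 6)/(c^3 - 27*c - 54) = (-c^3 + 7*c - 6)/(-c^3 + 27*c + 54)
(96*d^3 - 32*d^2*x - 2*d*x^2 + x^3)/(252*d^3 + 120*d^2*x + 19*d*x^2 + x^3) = (16*d^2 - 8*d*x + x^2)/(42*d^2 + 13*d*x + x^2)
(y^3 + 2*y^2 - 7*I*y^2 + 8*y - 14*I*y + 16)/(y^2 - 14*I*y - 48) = (y^2 + y*(2 + I) + 2*I)/(y - 6*I)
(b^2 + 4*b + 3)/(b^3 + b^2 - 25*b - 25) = (b + 3)/(b^2 - 25)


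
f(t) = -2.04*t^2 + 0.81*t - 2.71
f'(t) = 0.81 - 4.08*t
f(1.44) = -5.77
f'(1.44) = -5.07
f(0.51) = -2.83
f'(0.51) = -1.27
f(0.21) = -2.63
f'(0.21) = -0.05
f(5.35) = -56.77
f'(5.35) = -21.02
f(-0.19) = -2.94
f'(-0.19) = 1.59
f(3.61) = -26.37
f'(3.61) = -13.92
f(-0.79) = -4.62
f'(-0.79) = 4.03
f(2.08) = -9.85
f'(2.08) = -7.68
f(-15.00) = -473.86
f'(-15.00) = 62.01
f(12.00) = -286.75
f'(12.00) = -48.15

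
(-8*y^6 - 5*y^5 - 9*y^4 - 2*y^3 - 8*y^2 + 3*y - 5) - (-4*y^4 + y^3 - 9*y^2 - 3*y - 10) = -8*y^6 - 5*y^5 - 5*y^4 - 3*y^3 + y^2 + 6*y + 5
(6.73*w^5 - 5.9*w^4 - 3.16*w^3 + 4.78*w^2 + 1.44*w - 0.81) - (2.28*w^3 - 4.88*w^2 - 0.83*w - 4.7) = 6.73*w^5 - 5.9*w^4 - 5.44*w^3 + 9.66*w^2 + 2.27*w + 3.89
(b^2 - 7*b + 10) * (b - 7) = b^3 - 14*b^2 + 59*b - 70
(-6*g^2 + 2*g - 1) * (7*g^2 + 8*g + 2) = -42*g^4 - 34*g^3 - 3*g^2 - 4*g - 2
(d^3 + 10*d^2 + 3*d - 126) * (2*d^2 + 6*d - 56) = 2*d^5 + 26*d^4 + 10*d^3 - 794*d^2 - 924*d + 7056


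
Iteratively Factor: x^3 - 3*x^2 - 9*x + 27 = (x + 3)*(x^2 - 6*x + 9) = (x - 3)*(x + 3)*(x - 3)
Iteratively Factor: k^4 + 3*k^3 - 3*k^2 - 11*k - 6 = (k + 1)*(k^3 + 2*k^2 - 5*k - 6) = (k + 1)^2*(k^2 + k - 6) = (k - 2)*(k + 1)^2*(k + 3)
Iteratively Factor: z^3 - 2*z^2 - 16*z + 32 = (z - 4)*(z^2 + 2*z - 8) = (z - 4)*(z + 4)*(z - 2)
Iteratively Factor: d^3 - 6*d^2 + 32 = (d - 4)*(d^2 - 2*d - 8) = (d - 4)*(d + 2)*(d - 4)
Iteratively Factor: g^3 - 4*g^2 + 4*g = (g - 2)*(g^2 - 2*g) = g*(g - 2)*(g - 2)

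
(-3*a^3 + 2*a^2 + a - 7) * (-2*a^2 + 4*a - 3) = 6*a^5 - 16*a^4 + 15*a^3 + 12*a^2 - 31*a + 21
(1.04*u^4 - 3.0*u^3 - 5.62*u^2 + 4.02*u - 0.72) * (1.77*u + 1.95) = 1.8408*u^5 - 3.282*u^4 - 15.7974*u^3 - 3.8436*u^2 + 6.5646*u - 1.404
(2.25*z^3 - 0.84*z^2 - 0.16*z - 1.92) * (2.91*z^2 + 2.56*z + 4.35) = 6.5475*z^5 + 3.3156*z^4 + 7.1715*z^3 - 9.6508*z^2 - 5.6112*z - 8.352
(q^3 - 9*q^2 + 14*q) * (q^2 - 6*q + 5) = q^5 - 15*q^4 + 73*q^3 - 129*q^2 + 70*q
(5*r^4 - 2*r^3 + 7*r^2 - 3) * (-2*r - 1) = -10*r^5 - r^4 - 12*r^3 - 7*r^2 + 6*r + 3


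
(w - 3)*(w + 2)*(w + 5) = w^3 + 4*w^2 - 11*w - 30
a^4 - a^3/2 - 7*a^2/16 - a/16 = a*(a - 1)*(a + 1/4)^2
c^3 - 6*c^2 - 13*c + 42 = (c - 7)*(c - 2)*(c + 3)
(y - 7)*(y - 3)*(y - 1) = y^3 - 11*y^2 + 31*y - 21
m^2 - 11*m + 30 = (m - 6)*(m - 5)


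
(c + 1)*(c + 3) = c^2 + 4*c + 3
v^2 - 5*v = v*(v - 5)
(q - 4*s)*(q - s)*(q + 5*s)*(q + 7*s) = q^4 + 7*q^3*s - 21*q^2*s^2 - 127*q*s^3 + 140*s^4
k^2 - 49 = (k - 7)*(k + 7)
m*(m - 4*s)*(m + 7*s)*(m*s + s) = m^4*s + 3*m^3*s^2 + m^3*s - 28*m^2*s^3 + 3*m^2*s^2 - 28*m*s^3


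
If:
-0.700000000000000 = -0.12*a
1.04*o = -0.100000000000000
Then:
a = 5.83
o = -0.10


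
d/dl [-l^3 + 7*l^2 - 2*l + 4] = -3*l^2 + 14*l - 2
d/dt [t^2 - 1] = 2*t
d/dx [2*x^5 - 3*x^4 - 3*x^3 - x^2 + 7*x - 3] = 10*x^4 - 12*x^3 - 9*x^2 - 2*x + 7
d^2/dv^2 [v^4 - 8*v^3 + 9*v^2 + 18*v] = 12*v^2 - 48*v + 18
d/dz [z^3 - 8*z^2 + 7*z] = 3*z^2 - 16*z + 7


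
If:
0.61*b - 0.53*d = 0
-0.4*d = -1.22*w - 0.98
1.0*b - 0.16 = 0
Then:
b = 0.16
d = 0.18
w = -0.74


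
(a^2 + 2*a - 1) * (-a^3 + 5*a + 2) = -a^5 - 2*a^4 + 6*a^3 + 12*a^2 - a - 2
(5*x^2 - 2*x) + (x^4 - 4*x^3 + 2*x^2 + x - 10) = x^4 - 4*x^3 + 7*x^2 - x - 10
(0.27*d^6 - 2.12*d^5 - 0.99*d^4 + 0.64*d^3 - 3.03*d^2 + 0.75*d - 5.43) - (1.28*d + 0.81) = 0.27*d^6 - 2.12*d^5 - 0.99*d^4 + 0.64*d^3 - 3.03*d^2 - 0.53*d - 6.24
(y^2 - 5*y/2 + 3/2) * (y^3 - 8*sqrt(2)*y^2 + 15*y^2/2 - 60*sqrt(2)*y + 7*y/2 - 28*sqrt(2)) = y^5 - 8*sqrt(2)*y^4 + 5*y^4 - 40*sqrt(2)*y^3 - 55*y^3/4 + 5*y^2/2 + 110*sqrt(2)*y^2 - 20*sqrt(2)*y + 21*y/4 - 42*sqrt(2)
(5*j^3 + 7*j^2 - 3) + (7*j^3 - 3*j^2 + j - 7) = 12*j^3 + 4*j^2 + j - 10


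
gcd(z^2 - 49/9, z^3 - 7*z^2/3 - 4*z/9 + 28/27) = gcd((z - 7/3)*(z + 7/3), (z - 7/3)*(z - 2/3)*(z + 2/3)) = z - 7/3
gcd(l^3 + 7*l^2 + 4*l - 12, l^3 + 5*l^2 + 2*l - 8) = l^2 + l - 2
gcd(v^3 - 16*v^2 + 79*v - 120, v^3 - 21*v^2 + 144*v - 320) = v^2 - 13*v + 40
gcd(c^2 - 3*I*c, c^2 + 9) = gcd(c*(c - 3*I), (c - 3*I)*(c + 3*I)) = c - 3*I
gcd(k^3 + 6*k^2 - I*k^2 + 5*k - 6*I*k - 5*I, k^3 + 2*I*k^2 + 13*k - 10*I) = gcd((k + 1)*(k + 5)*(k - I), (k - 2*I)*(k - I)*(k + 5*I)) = k - I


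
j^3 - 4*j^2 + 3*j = j*(j - 3)*(j - 1)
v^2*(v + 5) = v^3 + 5*v^2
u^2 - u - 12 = (u - 4)*(u + 3)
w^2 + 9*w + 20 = (w + 4)*(w + 5)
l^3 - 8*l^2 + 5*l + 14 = (l - 7)*(l - 2)*(l + 1)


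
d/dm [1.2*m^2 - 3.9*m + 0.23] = 2.4*m - 3.9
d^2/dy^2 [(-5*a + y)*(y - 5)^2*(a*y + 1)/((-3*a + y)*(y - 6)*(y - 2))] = 2*(135*a^4*y^3 - 3240*a^4*y^2 + 21060*a^4*y - 43200*a^4 - 6*a^3*y^6 + 144*a^3*y^5 - 1503*a^3*y^4 + 9858*a^3*y^3 - 39879*a^3*y^2 + 79920*a^3*y - 43380*a^3 + 4*a^2*y^6 - 51*a^2*y^5 - 258*a^2*y^4 + 5017*a^2*y^3 - 19872*a^2*y^2 + 24588*a^2*y - 5760*a^2 - 5*a*y^6 + 150*a*y^5 - 1527*a*y^4 + 7168*a*y^3 - 15756*a*y^2 + 14400*a*y - 7200*a - 2*y^6 + 39*y^5 - 240*y^4 + 484*y^3)/(-27*a^3*y^6 + 648*a^3*y^5 - 6156*a^3*y^4 + 29376*a^3*y^3 - 73872*a^3*y^2 + 93312*a^3*y - 46656*a^3 + 27*a^2*y^7 - 648*a^2*y^6 + 6156*a^2*y^5 - 29376*a^2*y^4 + 73872*a^2*y^3 - 93312*a^2*y^2 + 46656*a^2*y - 9*a*y^8 + 216*a*y^7 - 2052*a*y^6 + 9792*a*y^5 - 24624*a*y^4 + 31104*a*y^3 - 15552*a*y^2 + y^9 - 24*y^8 + 228*y^7 - 1088*y^6 + 2736*y^5 - 3456*y^4 + 1728*y^3)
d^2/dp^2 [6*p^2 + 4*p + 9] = 12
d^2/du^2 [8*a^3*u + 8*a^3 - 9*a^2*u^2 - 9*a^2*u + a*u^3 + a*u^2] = 2*a*(-9*a + 3*u + 1)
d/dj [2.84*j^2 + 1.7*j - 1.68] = 5.68*j + 1.7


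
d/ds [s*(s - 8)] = 2*s - 8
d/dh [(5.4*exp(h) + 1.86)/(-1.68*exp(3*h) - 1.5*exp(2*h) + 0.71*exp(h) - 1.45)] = (18.144*exp(3*h) + 17.4744*exp(2*h) + 5.58*exp(h) - 9.1506)*exp(h)/(2.8224*exp(6*h) + 5.04*exp(5*h) - 0.1356*exp(4*h) + 2.742*exp(3*h) + 4.8541*exp(2*h) - 2.059*exp(h) + 2.1025)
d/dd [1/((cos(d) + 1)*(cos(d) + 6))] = (2*cos(d) + 7)*sin(d)/((cos(d) + 1)^2*(cos(d) + 6)^2)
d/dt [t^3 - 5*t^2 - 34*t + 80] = 3*t^2 - 10*t - 34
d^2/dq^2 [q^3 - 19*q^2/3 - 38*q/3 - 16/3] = 6*q - 38/3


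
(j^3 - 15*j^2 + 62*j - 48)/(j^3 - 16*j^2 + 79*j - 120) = (j^2 - 7*j + 6)/(j^2 - 8*j + 15)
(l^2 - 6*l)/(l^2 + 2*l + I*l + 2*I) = l*(l - 6)/(l^2 + l*(2 + I) + 2*I)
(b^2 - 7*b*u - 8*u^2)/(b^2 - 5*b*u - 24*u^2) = (b + u)/(b + 3*u)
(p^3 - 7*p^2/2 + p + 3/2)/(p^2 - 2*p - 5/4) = 2*(p^2 - 4*p + 3)/(2*p - 5)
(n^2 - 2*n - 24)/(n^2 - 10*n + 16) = (n^2 - 2*n - 24)/(n^2 - 10*n + 16)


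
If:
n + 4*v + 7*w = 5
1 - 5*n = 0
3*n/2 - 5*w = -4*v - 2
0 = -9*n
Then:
No Solution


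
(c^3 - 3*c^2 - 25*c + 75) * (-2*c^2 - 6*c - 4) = -2*c^5 + 64*c^3 + 12*c^2 - 350*c - 300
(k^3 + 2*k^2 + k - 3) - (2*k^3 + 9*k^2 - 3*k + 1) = -k^3 - 7*k^2 + 4*k - 4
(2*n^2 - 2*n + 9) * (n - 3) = 2*n^3 - 8*n^2 + 15*n - 27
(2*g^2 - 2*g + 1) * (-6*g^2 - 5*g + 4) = -12*g^4 + 2*g^3 + 12*g^2 - 13*g + 4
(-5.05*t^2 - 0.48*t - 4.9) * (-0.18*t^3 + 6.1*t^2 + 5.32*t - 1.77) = 0.909*t^5 - 30.7186*t^4 - 28.912*t^3 - 23.5051*t^2 - 25.2184*t + 8.673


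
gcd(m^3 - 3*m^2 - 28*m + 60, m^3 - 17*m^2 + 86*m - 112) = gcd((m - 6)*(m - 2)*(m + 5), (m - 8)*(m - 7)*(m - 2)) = m - 2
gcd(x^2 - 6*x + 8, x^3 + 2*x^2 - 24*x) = x - 4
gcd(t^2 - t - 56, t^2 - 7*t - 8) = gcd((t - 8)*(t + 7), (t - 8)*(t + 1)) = t - 8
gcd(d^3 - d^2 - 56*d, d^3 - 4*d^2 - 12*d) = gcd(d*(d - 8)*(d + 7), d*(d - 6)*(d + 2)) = d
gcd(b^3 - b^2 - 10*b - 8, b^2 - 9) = 1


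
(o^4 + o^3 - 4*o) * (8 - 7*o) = -7*o^5 + o^4 + 8*o^3 + 28*o^2 - 32*o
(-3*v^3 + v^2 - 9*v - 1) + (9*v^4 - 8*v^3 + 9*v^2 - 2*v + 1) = 9*v^4 - 11*v^3 + 10*v^2 - 11*v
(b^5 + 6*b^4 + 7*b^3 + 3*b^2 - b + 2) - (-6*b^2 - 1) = b^5 + 6*b^4 + 7*b^3 + 9*b^2 - b + 3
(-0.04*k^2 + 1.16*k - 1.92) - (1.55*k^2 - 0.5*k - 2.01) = -1.59*k^2 + 1.66*k + 0.0899999999999999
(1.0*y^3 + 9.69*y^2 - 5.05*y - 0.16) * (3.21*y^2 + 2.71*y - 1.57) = 3.21*y^5 + 33.8149*y^4 + 8.4794*y^3 - 29.4124*y^2 + 7.4949*y + 0.2512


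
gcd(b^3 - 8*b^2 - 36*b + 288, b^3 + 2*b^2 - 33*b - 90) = b - 6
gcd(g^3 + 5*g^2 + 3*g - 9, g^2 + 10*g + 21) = g + 3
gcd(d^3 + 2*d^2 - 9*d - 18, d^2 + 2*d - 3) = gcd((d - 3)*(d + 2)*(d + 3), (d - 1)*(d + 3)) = d + 3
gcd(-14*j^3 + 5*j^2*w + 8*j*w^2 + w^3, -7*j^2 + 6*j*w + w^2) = -7*j^2 + 6*j*w + w^2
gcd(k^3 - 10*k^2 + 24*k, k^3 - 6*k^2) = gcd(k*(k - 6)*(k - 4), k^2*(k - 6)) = k^2 - 6*k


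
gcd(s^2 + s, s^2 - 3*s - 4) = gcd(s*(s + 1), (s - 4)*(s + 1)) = s + 1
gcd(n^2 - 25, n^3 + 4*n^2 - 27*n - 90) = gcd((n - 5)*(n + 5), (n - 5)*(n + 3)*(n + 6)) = n - 5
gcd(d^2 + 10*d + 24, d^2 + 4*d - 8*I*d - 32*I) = d + 4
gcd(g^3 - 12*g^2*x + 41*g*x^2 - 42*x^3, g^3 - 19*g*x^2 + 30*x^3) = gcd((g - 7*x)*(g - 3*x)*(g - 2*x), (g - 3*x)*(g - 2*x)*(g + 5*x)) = g^2 - 5*g*x + 6*x^2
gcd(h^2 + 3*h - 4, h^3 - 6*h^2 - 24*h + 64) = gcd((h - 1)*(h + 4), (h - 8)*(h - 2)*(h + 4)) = h + 4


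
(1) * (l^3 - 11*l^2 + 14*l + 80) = l^3 - 11*l^2 + 14*l + 80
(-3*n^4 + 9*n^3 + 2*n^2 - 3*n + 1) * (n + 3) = -3*n^5 + 29*n^3 + 3*n^2 - 8*n + 3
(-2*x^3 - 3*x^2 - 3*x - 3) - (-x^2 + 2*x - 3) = -2*x^3 - 2*x^2 - 5*x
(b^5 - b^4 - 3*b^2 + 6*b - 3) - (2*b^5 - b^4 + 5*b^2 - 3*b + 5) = -b^5 - 8*b^2 + 9*b - 8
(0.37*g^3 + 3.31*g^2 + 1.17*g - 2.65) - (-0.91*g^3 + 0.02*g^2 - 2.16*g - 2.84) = 1.28*g^3 + 3.29*g^2 + 3.33*g + 0.19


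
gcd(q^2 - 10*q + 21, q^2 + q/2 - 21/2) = q - 3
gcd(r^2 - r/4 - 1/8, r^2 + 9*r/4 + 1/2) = r + 1/4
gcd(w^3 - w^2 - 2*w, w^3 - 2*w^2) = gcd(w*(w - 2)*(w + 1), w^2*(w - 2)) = w^2 - 2*w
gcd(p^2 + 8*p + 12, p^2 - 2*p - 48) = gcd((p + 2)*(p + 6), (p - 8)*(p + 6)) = p + 6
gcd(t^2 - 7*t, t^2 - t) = t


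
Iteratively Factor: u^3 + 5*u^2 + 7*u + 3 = (u + 1)*(u^2 + 4*u + 3) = (u + 1)*(u + 3)*(u + 1)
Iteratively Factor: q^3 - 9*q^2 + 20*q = (q)*(q^2 - 9*q + 20) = q*(q - 4)*(q - 5)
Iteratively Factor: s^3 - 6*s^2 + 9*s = (s - 3)*(s^2 - 3*s) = s*(s - 3)*(s - 3)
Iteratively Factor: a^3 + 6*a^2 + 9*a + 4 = (a + 4)*(a^2 + 2*a + 1) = (a + 1)*(a + 4)*(a + 1)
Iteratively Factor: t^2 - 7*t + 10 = (t - 2)*(t - 5)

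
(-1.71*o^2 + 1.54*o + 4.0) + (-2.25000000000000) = -1.71*o^2 + 1.54*o + 1.75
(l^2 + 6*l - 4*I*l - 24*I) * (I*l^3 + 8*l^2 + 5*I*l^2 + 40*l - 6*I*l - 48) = I*l^5 + 12*l^4 + 11*I*l^4 + 132*l^3 - 8*I*l^3 + 288*l^2 - 388*I*l^2 - 432*l - 768*I*l + 1152*I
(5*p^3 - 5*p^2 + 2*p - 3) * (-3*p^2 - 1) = -15*p^5 + 15*p^4 - 11*p^3 + 14*p^2 - 2*p + 3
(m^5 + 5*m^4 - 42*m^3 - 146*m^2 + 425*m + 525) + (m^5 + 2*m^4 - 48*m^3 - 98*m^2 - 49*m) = 2*m^5 + 7*m^4 - 90*m^3 - 244*m^2 + 376*m + 525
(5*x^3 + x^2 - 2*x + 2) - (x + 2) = 5*x^3 + x^2 - 3*x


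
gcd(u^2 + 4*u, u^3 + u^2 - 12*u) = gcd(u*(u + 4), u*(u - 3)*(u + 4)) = u^2 + 4*u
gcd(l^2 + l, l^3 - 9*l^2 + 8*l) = l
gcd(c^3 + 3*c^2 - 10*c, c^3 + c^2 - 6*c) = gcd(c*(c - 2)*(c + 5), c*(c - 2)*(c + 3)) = c^2 - 2*c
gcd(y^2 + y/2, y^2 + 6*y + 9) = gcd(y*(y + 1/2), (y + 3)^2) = 1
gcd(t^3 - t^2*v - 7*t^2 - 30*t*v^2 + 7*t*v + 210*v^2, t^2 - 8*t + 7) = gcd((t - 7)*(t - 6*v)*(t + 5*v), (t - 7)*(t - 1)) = t - 7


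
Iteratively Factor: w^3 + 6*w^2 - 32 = (w - 2)*(w^2 + 8*w + 16) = (w - 2)*(w + 4)*(w + 4)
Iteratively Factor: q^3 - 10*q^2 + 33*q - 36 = (q - 3)*(q^2 - 7*q + 12) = (q - 4)*(q - 3)*(q - 3)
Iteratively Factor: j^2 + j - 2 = (j - 1)*(j + 2)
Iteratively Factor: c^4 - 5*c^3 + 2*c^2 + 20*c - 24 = (c - 2)*(c^3 - 3*c^2 - 4*c + 12) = (c - 2)*(c + 2)*(c^2 - 5*c + 6) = (c - 2)^2*(c + 2)*(c - 3)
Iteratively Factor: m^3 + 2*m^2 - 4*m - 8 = (m + 2)*(m^2 - 4) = (m + 2)^2*(m - 2)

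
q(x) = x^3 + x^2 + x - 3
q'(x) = 3*x^2 + 2*x + 1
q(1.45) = 3.60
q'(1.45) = 10.21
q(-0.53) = -3.40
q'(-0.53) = 0.78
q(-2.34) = -12.68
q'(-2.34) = 12.75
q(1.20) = 1.37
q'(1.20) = 7.72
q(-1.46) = -5.44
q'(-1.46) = 4.47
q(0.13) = -2.85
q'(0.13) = 1.31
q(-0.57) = -3.43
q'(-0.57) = 0.83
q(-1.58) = -6.03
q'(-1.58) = 5.33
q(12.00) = 1881.00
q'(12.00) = 457.00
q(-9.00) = -660.00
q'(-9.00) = 226.00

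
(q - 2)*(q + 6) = q^2 + 4*q - 12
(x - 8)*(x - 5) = x^2 - 13*x + 40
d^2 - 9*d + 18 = (d - 6)*(d - 3)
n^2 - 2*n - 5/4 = (n - 5/2)*(n + 1/2)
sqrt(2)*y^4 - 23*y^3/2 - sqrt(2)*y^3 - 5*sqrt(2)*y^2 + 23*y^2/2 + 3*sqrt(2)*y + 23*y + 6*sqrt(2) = (y - 2)*(y + 1)*(y - 6*sqrt(2))*(sqrt(2)*y + 1/2)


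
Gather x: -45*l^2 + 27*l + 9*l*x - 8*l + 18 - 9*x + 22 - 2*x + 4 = -45*l^2 + 19*l + x*(9*l - 11) + 44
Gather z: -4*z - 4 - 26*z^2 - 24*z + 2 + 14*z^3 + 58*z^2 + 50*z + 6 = 14*z^3 + 32*z^2 + 22*z + 4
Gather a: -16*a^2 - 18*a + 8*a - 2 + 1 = -16*a^2 - 10*a - 1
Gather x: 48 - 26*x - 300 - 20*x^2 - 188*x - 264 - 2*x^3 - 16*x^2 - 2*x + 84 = -2*x^3 - 36*x^2 - 216*x - 432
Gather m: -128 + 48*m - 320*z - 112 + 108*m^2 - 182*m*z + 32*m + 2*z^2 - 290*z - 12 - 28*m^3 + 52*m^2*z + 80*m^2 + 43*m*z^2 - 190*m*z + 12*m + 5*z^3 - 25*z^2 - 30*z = -28*m^3 + m^2*(52*z + 188) + m*(43*z^2 - 372*z + 92) + 5*z^3 - 23*z^2 - 640*z - 252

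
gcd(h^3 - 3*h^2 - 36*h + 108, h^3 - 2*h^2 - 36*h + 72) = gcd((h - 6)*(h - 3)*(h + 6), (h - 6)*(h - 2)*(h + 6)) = h^2 - 36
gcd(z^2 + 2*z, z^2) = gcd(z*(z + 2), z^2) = z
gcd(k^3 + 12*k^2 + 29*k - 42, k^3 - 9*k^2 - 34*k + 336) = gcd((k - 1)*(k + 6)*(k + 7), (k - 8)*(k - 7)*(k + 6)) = k + 6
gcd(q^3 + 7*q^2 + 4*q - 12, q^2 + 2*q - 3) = q - 1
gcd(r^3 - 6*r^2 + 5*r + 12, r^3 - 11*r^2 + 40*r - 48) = r^2 - 7*r + 12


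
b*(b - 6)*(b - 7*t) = b^3 - 7*b^2*t - 6*b^2 + 42*b*t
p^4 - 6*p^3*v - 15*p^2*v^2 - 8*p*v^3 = p*(p - 8*v)*(p + v)^2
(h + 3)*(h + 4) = h^2 + 7*h + 12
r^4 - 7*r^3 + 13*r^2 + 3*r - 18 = (r - 3)^2*(r - 2)*(r + 1)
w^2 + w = w*(w + 1)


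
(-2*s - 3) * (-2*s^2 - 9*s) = 4*s^3 + 24*s^2 + 27*s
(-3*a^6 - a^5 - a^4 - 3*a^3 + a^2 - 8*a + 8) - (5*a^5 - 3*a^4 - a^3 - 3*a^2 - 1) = -3*a^6 - 6*a^5 + 2*a^4 - 2*a^3 + 4*a^2 - 8*a + 9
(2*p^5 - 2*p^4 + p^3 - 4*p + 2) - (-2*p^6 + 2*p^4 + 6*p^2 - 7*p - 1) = 2*p^6 + 2*p^5 - 4*p^4 + p^3 - 6*p^2 + 3*p + 3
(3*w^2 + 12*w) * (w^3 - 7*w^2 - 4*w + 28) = 3*w^5 - 9*w^4 - 96*w^3 + 36*w^2 + 336*w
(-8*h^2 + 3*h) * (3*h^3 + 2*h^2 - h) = -24*h^5 - 7*h^4 + 14*h^3 - 3*h^2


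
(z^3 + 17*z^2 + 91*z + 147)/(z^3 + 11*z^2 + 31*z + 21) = (z + 7)/(z + 1)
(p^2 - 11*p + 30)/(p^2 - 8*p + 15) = (p - 6)/(p - 3)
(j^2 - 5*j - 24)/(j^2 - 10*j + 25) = (j^2 - 5*j - 24)/(j^2 - 10*j + 25)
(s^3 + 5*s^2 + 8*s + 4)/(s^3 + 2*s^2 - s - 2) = (s + 2)/(s - 1)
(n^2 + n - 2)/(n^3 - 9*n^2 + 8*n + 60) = (n - 1)/(n^2 - 11*n + 30)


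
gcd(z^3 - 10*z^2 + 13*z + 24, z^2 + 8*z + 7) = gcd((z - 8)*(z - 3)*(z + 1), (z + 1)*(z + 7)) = z + 1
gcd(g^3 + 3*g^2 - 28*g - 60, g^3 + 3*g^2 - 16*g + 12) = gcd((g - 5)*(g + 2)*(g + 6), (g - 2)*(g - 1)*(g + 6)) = g + 6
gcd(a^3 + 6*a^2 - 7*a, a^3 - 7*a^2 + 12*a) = a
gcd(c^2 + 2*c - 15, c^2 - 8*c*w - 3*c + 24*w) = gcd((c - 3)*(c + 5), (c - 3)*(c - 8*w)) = c - 3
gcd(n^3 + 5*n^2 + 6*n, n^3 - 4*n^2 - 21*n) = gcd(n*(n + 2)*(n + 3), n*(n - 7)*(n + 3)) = n^2 + 3*n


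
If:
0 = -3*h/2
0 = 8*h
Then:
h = 0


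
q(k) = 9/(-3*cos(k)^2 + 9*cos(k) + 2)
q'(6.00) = -0.13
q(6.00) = 1.14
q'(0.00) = 0.00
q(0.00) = 1.12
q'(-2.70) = -0.75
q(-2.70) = -1.05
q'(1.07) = 1.52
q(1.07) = 1.60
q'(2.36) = 2.42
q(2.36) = -1.53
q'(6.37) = 0.04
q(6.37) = 1.13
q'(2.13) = 7.10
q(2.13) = -2.49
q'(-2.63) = -0.95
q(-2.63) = -1.11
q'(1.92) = 45.68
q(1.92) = -6.29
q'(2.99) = 0.21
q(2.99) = -0.92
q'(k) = 9*(-6*sin(k)*cos(k) + 9*sin(k))/(-3*cos(k)^2 + 9*cos(k) + 2)^2 = 27*(3 - 2*cos(k))*sin(k)/(-3*cos(k)^2 + 9*cos(k) + 2)^2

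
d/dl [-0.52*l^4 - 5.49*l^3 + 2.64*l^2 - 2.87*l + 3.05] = -2.08*l^3 - 16.47*l^2 + 5.28*l - 2.87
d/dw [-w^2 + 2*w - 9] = 2 - 2*w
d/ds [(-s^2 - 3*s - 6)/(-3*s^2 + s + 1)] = (-10*s^2 - 38*s + 3)/(9*s^4 - 6*s^3 - 5*s^2 + 2*s + 1)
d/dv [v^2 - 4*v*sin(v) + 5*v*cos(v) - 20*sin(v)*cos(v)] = -5*v*sin(v) - 4*v*cos(v) + 2*v - 4*sin(v) + 5*cos(v) - 20*cos(2*v)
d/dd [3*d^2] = 6*d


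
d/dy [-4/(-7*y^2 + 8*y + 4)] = 8*(4 - 7*y)/(-7*y^2 + 8*y + 4)^2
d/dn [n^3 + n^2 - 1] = n*(3*n + 2)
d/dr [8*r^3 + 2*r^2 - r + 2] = 24*r^2 + 4*r - 1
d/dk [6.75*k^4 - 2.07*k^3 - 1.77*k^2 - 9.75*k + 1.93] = 27.0*k^3 - 6.21*k^2 - 3.54*k - 9.75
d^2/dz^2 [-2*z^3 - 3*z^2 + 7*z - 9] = -12*z - 6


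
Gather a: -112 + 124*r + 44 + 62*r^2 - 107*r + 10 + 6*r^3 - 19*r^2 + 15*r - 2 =6*r^3 + 43*r^2 + 32*r - 60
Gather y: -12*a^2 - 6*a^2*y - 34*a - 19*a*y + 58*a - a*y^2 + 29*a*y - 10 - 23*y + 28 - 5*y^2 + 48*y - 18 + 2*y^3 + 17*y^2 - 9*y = -12*a^2 + 24*a + 2*y^3 + y^2*(12 - a) + y*(-6*a^2 + 10*a + 16)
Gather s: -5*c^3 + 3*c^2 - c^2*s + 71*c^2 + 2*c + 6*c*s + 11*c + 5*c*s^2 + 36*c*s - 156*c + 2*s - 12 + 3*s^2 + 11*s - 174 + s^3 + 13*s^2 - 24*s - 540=-5*c^3 + 74*c^2 - 143*c + s^3 + s^2*(5*c + 16) + s*(-c^2 + 42*c - 11) - 726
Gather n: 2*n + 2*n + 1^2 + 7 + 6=4*n + 14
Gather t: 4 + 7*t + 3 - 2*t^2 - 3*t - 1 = -2*t^2 + 4*t + 6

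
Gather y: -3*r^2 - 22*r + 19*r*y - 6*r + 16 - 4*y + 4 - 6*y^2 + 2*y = -3*r^2 - 28*r - 6*y^2 + y*(19*r - 2) + 20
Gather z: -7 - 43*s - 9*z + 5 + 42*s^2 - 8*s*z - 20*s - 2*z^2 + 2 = 42*s^2 - 63*s - 2*z^2 + z*(-8*s - 9)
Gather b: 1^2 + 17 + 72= 90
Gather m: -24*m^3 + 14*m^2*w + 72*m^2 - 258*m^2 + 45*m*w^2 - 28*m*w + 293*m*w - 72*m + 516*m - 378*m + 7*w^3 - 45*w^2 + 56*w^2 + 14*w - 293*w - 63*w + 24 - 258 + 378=-24*m^3 + m^2*(14*w - 186) + m*(45*w^2 + 265*w + 66) + 7*w^3 + 11*w^2 - 342*w + 144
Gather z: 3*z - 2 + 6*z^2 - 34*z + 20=6*z^2 - 31*z + 18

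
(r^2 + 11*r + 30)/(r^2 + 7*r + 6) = (r + 5)/(r + 1)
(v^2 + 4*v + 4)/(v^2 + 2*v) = (v + 2)/v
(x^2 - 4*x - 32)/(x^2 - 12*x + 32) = (x + 4)/(x - 4)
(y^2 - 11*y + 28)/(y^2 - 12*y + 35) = (y - 4)/(y - 5)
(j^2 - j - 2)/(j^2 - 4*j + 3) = (j^2 - j - 2)/(j^2 - 4*j + 3)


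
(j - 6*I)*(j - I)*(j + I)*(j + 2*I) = j^4 - 4*I*j^3 + 13*j^2 - 4*I*j + 12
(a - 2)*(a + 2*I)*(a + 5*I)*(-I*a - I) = -I*a^4 + 7*a^3 + I*a^3 - 7*a^2 + 12*I*a^2 - 14*a - 10*I*a - 20*I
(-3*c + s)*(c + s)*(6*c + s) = -18*c^3 - 15*c^2*s + 4*c*s^2 + s^3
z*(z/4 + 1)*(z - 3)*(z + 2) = z^4/4 + 3*z^3/4 - 5*z^2/2 - 6*z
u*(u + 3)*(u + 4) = u^3 + 7*u^2 + 12*u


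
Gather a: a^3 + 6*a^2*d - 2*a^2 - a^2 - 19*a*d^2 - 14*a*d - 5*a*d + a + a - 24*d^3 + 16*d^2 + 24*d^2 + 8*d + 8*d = a^3 + a^2*(6*d - 3) + a*(-19*d^2 - 19*d + 2) - 24*d^3 + 40*d^2 + 16*d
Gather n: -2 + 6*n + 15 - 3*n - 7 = 3*n + 6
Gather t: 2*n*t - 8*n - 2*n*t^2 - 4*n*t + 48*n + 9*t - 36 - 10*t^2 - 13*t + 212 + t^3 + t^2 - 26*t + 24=40*n + t^3 + t^2*(-2*n - 9) + t*(-2*n - 30) + 200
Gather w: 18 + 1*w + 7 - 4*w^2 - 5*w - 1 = -4*w^2 - 4*w + 24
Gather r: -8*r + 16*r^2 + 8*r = 16*r^2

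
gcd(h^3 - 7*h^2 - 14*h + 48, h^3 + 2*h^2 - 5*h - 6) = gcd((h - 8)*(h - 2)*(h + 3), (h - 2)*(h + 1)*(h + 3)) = h^2 + h - 6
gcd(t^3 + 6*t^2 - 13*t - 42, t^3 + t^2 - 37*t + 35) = t + 7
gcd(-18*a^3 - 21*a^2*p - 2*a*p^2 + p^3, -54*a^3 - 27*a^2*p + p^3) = -18*a^2 - 3*a*p + p^2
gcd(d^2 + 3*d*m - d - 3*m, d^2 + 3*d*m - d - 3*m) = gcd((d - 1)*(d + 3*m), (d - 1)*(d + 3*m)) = d^2 + 3*d*m - d - 3*m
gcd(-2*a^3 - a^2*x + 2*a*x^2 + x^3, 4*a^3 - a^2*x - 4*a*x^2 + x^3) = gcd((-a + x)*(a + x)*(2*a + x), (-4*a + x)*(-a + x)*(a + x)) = -a^2 + x^2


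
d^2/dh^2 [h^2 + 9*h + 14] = 2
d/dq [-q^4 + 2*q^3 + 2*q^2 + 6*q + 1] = -4*q^3 + 6*q^2 + 4*q + 6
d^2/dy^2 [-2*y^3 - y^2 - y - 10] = -12*y - 2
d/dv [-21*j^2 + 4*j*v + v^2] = 4*j + 2*v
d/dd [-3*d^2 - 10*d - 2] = -6*d - 10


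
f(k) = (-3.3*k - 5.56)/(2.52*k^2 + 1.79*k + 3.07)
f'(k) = (-5.04*k - 1.79)*(-3.3*k - 5.56)/(2.52*k^2 + 1.79*k + 3.07)^2 - 3.3/(2.52*k^2 + 1.79*k + 3.07)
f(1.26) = -1.04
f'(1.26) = 0.56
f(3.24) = -0.46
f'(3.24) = 0.14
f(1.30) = -1.02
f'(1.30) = 0.54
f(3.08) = -0.48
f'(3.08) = 0.16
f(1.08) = -1.15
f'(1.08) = 0.63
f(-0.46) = -1.45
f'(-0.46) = -1.46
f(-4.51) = 0.20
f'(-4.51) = 0.02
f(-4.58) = 0.20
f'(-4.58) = 0.02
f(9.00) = -0.16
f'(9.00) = 0.02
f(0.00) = -1.81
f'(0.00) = -0.02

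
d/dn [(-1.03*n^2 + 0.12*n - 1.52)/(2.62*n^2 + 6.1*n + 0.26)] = (-6.5974*n^2 + 7.4292*n + 9.3032)/(6.8644*n^4 + 31.964*n^3 + 38.5724*n^2 + 3.172*n + 0.0676)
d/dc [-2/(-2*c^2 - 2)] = -2*c/(c^2 + 1)^2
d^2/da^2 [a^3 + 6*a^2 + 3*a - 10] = 6*a + 12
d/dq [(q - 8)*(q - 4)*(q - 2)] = 3*q^2 - 28*q + 56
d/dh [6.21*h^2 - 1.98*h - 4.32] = 12.42*h - 1.98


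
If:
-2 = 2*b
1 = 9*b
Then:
No Solution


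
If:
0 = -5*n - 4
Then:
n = -4/5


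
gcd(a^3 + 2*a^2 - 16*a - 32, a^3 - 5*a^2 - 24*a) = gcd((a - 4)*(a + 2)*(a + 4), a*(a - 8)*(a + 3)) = 1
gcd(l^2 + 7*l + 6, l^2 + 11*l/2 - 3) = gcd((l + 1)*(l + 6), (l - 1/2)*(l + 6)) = l + 6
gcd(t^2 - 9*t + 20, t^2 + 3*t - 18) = 1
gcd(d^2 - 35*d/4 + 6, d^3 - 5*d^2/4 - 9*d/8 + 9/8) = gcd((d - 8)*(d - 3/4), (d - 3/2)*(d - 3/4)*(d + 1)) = d - 3/4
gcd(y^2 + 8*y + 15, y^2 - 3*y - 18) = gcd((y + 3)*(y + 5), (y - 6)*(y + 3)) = y + 3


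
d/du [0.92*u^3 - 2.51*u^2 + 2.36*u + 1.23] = 2.76*u^2 - 5.02*u + 2.36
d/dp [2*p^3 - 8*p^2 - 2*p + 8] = 6*p^2 - 16*p - 2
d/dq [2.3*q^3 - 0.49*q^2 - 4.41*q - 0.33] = 6.9*q^2 - 0.98*q - 4.41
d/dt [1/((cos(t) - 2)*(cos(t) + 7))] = (2*cos(t) + 5)*sin(t)/((cos(t) - 2)^2*(cos(t) + 7)^2)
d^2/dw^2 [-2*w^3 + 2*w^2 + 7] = 4 - 12*w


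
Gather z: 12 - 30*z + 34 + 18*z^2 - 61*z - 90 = 18*z^2 - 91*z - 44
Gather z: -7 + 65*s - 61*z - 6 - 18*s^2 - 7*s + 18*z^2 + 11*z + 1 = -18*s^2 + 58*s + 18*z^2 - 50*z - 12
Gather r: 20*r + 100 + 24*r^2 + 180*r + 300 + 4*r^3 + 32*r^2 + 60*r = 4*r^3 + 56*r^2 + 260*r + 400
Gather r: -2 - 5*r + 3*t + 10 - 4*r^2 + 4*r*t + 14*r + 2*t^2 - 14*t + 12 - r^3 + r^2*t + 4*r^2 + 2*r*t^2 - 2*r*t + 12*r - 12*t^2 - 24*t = -r^3 + r^2*t + r*(2*t^2 + 2*t + 21) - 10*t^2 - 35*t + 20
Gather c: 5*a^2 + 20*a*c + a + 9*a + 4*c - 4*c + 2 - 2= 5*a^2 + 20*a*c + 10*a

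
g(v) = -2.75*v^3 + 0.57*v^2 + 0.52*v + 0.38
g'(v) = -8.25*v^2 + 1.14*v + 0.52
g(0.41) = 0.50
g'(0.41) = -0.40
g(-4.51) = 261.90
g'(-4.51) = -172.43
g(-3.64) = 138.67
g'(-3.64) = -112.94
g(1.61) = -8.78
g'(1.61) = -19.03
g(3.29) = -89.67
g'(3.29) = -85.03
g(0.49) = 0.45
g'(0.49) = -0.90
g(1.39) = -5.18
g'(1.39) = -13.84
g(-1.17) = 4.96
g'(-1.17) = -12.11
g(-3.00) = 78.20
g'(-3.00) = -77.15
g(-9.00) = 2046.62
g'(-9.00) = -677.99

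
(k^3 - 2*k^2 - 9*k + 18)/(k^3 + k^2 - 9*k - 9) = (k - 2)/(k + 1)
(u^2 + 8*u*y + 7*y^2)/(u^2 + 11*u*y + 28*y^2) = (u + y)/(u + 4*y)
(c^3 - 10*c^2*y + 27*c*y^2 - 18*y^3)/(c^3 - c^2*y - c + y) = (c^2 - 9*c*y + 18*y^2)/(c^2 - 1)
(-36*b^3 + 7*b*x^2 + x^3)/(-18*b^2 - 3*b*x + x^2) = (-12*b^2 + 4*b*x + x^2)/(-6*b + x)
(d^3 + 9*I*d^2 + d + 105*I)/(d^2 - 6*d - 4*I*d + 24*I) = (d^3 + 9*I*d^2 + d + 105*I)/(d^2 - 6*d - 4*I*d + 24*I)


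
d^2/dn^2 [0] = 0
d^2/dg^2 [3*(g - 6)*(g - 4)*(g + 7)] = 18*g - 18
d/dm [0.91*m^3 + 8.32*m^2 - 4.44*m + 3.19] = 2.73*m^2 + 16.64*m - 4.44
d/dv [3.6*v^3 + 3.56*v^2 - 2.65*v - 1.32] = 10.8*v^2 + 7.12*v - 2.65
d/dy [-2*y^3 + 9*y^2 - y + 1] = -6*y^2 + 18*y - 1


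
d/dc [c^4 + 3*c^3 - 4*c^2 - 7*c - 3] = 4*c^3 + 9*c^2 - 8*c - 7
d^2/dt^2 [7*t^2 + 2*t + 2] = 14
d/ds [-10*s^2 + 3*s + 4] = 3 - 20*s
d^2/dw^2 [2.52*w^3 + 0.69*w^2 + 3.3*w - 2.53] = 15.12*w + 1.38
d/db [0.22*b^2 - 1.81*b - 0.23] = 0.44*b - 1.81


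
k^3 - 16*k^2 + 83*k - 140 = (k - 7)*(k - 5)*(k - 4)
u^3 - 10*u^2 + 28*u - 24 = (u - 6)*(u - 2)^2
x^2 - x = x*(x - 1)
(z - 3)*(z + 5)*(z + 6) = z^3 + 8*z^2 - 3*z - 90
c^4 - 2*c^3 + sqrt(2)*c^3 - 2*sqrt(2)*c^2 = c^2*(c - 2)*(c + sqrt(2))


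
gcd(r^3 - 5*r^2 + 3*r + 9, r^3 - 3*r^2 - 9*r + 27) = r^2 - 6*r + 9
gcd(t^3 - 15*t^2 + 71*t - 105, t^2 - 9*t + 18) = t - 3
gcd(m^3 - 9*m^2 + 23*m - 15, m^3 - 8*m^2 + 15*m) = m^2 - 8*m + 15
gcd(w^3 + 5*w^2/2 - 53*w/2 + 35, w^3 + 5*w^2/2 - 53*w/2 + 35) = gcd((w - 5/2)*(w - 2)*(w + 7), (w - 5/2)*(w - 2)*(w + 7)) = w^3 + 5*w^2/2 - 53*w/2 + 35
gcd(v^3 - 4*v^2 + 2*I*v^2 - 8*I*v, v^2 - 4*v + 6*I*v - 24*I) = v - 4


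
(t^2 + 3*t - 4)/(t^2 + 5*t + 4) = (t - 1)/(t + 1)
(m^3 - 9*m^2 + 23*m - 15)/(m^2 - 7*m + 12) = (m^2 - 6*m + 5)/(m - 4)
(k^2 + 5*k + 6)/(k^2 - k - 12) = (k + 2)/(k - 4)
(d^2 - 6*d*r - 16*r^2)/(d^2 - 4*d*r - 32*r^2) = (d + 2*r)/(d + 4*r)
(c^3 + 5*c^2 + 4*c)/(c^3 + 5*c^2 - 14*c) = (c^2 + 5*c + 4)/(c^2 + 5*c - 14)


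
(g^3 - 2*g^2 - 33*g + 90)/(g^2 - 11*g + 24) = (g^2 + g - 30)/(g - 8)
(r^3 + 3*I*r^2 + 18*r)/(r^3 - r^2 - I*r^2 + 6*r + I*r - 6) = r*(r + 6*I)/(r^2 + r*(-1 + 2*I) - 2*I)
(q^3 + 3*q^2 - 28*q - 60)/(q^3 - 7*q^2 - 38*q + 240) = (q + 2)/(q - 8)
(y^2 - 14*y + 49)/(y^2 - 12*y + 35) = (y - 7)/(y - 5)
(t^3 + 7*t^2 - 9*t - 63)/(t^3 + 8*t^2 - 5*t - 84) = (t + 3)/(t + 4)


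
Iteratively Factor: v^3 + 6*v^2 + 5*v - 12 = (v + 3)*(v^2 + 3*v - 4) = (v + 3)*(v + 4)*(v - 1)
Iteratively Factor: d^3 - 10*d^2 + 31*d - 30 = (d - 5)*(d^2 - 5*d + 6) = (d - 5)*(d - 3)*(d - 2)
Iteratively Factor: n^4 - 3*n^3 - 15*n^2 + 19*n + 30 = (n - 5)*(n^3 + 2*n^2 - 5*n - 6) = (n - 5)*(n + 3)*(n^2 - n - 2) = (n - 5)*(n + 1)*(n + 3)*(n - 2)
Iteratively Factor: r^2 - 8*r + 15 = (r - 5)*(r - 3)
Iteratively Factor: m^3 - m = (m)*(m^2 - 1) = m*(m - 1)*(m + 1)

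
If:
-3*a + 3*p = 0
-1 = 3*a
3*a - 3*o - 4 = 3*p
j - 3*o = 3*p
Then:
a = -1/3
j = -5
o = -4/3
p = -1/3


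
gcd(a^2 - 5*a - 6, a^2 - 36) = a - 6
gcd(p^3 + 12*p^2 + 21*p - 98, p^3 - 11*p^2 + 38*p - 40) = p - 2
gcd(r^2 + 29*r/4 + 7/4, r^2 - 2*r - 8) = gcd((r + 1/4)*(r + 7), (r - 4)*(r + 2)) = 1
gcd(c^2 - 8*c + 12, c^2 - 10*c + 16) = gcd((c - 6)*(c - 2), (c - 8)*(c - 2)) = c - 2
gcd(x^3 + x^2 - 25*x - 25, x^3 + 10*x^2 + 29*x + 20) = x^2 + 6*x + 5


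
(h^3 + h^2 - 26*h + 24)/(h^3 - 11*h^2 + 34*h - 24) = (h + 6)/(h - 6)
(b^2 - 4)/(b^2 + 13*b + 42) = (b^2 - 4)/(b^2 + 13*b + 42)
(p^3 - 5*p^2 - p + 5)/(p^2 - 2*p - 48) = (-p^3 + 5*p^2 + p - 5)/(-p^2 + 2*p + 48)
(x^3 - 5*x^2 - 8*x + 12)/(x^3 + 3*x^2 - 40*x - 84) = (x - 1)/(x + 7)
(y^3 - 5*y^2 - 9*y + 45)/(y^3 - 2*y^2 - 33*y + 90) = (y + 3)/(y + 6)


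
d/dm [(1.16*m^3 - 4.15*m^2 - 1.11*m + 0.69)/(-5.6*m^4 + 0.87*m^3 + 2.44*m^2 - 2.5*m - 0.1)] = (6.496*m^6 - 46.48*m^5 - 12.2071*m^4 + 11.5874*m^3 + 10.9345*m^2 - 2.5372*m + 1.836)/(31.36*m^8 - 9.744*m^7 - 26.5711*m^6 + 32.2456*m^5 + 2.7236*m^4 - 12.374*m^3 + 5.762*m^2 + 0.5*m + 0.01)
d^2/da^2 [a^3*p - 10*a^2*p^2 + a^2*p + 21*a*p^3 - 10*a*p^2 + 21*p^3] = 2*p*(3*a - 10*p + 1)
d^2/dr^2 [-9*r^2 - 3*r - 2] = -18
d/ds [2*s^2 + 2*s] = 4*s + 2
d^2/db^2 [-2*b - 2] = 0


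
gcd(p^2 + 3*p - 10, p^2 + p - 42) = 1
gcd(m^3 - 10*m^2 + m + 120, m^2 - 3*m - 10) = m - 5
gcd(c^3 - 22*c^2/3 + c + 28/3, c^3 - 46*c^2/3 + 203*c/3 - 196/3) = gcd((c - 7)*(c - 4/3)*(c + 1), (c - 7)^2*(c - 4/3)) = c^2 - 25*c/3 + 28/3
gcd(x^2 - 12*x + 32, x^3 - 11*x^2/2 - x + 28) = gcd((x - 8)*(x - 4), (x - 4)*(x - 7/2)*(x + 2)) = x - 4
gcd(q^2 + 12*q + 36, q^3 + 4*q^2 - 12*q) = q + 6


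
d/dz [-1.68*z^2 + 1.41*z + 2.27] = 1.41 - 3.36*z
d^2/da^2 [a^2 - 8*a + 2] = 2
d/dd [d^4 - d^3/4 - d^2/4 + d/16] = 4*d^3 - 3*d^2/4 - d/2 + 1/16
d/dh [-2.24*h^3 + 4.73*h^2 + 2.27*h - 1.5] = -6.72*h^2 + 9.46*h + 2.27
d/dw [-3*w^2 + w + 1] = 1 - 6*w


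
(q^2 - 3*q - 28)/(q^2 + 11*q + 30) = (q^2 - 3*q - 28)/(q^2 + 11*q + 30)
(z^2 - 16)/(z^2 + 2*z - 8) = (z - 4)/(z - 2)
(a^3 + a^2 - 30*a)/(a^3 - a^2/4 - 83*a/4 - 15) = 4*a*(a + 6)/(4*a^2 + 19*a + 12)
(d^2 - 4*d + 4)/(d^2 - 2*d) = (d - 2)/d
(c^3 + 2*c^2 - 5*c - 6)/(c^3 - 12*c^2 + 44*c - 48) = (c^2 + 4*c + 3)/(c^2 - 10*c + 24)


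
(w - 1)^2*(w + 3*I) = w^3 - 2*w^2 + 3*I*w^2 + w - 6*I*w + 3*I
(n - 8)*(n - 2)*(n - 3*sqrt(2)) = n^3 - 10*n^2 - 3*sqrt(2)*n^2 + 16*n + 30*sqrt(2)*n - 48*sqrt(2)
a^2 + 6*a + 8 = (a + 2)*(a + 4)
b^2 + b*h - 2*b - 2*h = (b - 2)*(b + h)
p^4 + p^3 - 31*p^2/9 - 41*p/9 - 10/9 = (p - 2)*(p + 1/3)*(p + 1)*(p + 5/3)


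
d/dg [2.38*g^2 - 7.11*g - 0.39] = 4.76*g - 7.11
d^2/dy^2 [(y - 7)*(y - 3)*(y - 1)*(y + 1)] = 12*y^2 - 60*y + 40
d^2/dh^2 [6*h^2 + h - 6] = 12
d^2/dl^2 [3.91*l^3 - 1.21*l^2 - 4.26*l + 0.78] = 23.46*l - 2.42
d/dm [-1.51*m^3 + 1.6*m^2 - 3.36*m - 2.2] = -4.53*m^2 + 3.2*m - 3.36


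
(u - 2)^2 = u^2 - 4*u + 4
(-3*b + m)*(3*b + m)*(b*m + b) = -9*b^3*m - 9*b^3 + b*m^3 + b*m^2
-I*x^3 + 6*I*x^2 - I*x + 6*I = (x - 6)*(x - I)*(-I*x + 1)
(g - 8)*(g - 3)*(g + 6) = g^3 - 5*g^2 - 42*g + 144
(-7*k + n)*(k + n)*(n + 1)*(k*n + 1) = -7*k^3*n^2 - 7*k^3*n - 6*k^2*n^3 - 6*k^2*n^2 - 7*k^2*n - 7*k^2 + k*n^4 + k*n^3 - 6*k*n^2 - 6*k*n + n^3 + n^2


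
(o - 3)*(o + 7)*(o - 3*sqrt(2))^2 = o^4 - 6*sqrt(2)*o^3 + 4*o^3 - 24*sqrt(2)*o^2 - 3*o^2 + 72*o + 126*sqrt(2)*o - 378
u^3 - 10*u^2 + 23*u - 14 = (u - 7)*(u - 2)*(u - 1)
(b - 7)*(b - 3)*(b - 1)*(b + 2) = b^4 - 9*b^3 + 9*b^2 + 41*b - 42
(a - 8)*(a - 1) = a^2 - 9*a + 8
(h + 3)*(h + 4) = h^2 + 7*h + 12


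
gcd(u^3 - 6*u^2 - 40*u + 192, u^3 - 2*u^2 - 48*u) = u^2 - 2*u - 48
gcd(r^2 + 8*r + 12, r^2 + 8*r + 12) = r^2 + 8*r + 12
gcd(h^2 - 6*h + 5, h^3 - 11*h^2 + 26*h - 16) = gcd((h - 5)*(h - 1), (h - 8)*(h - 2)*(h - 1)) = h - 1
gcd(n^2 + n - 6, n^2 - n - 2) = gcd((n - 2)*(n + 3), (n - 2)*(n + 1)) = n - 2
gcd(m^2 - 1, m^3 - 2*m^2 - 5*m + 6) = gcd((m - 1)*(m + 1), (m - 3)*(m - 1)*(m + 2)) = m - 1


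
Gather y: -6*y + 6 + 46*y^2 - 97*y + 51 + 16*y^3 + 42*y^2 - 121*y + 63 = 16*y^3 + 88*y^2 - 224*y + 120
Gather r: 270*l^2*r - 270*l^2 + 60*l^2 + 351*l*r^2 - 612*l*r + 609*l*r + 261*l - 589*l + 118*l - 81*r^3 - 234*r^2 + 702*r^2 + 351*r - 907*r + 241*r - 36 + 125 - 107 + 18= -210*l^2 - 210*l - 81*r^3 + r^2*(351*l + 468) + r*(270*l^2 - 3*l - 315)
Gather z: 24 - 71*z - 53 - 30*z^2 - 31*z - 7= -30*z^2 - 102*z - 36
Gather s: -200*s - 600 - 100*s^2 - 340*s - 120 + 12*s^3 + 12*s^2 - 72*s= 12*s^3 - 88*s^2 - 612*s - 720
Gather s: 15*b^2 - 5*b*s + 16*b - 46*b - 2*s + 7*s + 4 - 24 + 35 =15*b^2 - 30*b + s*(5 - 5*b) + 15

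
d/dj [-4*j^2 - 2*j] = -8*j - 2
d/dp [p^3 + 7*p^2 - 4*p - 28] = 3*p^2 + 14*p - 4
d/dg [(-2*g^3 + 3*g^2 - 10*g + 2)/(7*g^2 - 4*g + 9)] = 2*(-7*g^4 + 8*g^3 + 2*g^2 + 13*g - 41)/(49*g^4 - 56*g^3 + 142*g^2 - 72*g + 81)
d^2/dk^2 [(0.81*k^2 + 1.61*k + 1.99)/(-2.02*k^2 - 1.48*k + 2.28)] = (7.105427357601e-15*k^4 - 8.295736*k^3 - 71.103192*k^2 - 80.18592*k - 46.335056)/(8.242408*k^6 + 18.116976*k^5 - 14.636112*k^4 - 37.655936*k^3 + 16.519968*k^2 + 23.080896*k - 11.852352)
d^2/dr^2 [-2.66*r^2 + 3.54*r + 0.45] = -5.32000000000000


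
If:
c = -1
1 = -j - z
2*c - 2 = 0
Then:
No Solution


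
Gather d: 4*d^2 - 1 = 4*d^2 - 1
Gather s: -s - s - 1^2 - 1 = -2*s - 2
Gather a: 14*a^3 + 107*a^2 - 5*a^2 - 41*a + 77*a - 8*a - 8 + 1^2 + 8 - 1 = 14*a^3 + 102*a^2 + 28*a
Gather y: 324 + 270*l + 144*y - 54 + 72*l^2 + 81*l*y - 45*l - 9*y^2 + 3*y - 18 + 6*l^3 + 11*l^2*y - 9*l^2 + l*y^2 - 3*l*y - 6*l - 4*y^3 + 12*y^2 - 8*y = 6*l^3 + 63*l^2 + 219*l - 4*y^3 + y^2*(l + 3) + y*(11*l^2 + 78*l + 139) + 252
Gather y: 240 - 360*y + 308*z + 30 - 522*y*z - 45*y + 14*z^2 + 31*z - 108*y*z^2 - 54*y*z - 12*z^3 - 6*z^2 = y*(-108*z^2 - 576*z - 405) - 12*z^3 + 8*z^2 + 339*z + 270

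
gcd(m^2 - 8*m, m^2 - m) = m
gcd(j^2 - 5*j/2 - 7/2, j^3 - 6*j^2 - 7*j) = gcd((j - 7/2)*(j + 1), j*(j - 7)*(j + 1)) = j + 1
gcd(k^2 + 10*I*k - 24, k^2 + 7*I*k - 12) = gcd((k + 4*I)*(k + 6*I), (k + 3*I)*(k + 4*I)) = k + 4*I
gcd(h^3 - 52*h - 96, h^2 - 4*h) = 1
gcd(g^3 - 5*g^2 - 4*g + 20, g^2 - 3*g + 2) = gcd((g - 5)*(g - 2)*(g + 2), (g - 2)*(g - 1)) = g - 2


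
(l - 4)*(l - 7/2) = l^2 - 15*l/2 + 14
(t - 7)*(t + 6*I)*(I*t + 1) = I*t^3 - 5*t^2 - 7*I*t^2 + 35*t + 6*I*t - 42*I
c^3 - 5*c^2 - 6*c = c*(c - 6)*(c + 1)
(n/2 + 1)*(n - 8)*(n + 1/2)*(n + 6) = n^4/2 + n^3/4 - 26*n^2 - 61*n - 24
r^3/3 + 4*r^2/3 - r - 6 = (r/3 + 1)*(r - 2)*(r + 3)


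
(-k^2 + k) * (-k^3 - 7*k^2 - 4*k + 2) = k^5 + 6*k^4 - 3*k^3 - 6*k^2 + 2*k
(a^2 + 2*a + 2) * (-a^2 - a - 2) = -a^4 - 3*a^3 - 6*a^2 - 6*a - 4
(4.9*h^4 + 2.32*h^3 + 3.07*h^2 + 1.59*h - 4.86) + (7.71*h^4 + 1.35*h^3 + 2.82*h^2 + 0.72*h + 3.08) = 12.61*h^4 + 3.67*h^3 + 5.89*h^2 + 2.31*h - 1.78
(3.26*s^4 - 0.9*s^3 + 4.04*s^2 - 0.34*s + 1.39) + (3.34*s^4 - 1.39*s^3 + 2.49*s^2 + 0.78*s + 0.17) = 6.6*s^4 - 2.29*s^3 + 6.53*s^2 + 0.44*s + 1.56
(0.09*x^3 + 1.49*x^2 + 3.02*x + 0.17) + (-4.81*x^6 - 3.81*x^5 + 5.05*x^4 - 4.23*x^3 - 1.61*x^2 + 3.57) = -4.81*x^6 - 3.81*x^5 + 5.05*x^4 - 4.14*x^3 - 0.12*x^2 + 3.02*x + 3.74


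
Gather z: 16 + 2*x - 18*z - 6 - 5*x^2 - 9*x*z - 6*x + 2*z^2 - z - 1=-5*x^2 - 4*x + 2*z^2 + z*(-9*x - 19) + 9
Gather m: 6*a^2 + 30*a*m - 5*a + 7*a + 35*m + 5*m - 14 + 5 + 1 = 6*a^2 + 2*a + m*(30*a + 40) - 8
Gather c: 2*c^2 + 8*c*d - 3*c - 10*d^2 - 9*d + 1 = 2*c^2 + c*(8*d - 3) - 10*d^2 - 9*d + 1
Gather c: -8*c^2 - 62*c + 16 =-8*c^2 - 62*c + 16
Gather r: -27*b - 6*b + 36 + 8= 44 - 33*b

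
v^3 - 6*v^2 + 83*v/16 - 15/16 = (v - 5)*(v - 3/4)*(v - 1/4)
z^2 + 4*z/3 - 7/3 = (z - 1)*(z + 7/3)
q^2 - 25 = (q - 5)*(q + 5)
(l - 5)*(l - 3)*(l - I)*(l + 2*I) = l^4 - 8*l^3 + I*l^3 + 17*l^2 - 8*I*l^2 - 16*l + 15*I*l + 30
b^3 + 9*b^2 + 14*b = b*(b + 2)*(b + 7)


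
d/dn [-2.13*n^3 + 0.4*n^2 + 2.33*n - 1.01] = -6.39*n^2 + 0.8*n + 2.33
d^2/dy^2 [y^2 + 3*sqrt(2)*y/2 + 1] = 2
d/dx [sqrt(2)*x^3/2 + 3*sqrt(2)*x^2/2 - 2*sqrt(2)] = 3*sqrt(2)*x*(x + 2)/2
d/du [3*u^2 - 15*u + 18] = 6*u - 15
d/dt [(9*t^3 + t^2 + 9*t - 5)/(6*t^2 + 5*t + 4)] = (54*t^4 + 90*t^3 + 59*t^2 + 68*t + 61)/(36*t^4 + 60*t^3 + 73*t^2 + 40*t + 16)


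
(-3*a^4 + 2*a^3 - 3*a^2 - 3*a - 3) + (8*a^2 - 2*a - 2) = -3*a^4 + 2*a^3 + 5*a^2 - 5*a - 5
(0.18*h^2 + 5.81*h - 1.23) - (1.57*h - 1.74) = 0.18*h^2 + 4.24*h + 0.51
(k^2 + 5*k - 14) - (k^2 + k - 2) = 4*k - 12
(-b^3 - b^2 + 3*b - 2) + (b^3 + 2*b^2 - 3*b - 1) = b^2 - 3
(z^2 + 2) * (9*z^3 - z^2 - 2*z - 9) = 9*z^5 - z^4 + 16*z^3 - 11*z^2 - 4*z - 18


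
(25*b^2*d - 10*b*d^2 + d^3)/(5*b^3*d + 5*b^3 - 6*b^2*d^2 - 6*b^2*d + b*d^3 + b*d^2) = d*(5*b - d)/(b*(b*d + b - d^2 - d))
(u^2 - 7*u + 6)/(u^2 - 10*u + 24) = (u - 1)/(u - 4)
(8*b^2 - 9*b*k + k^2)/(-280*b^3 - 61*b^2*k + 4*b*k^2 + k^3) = (-b + k)/(35*b^2 + 12*b*k + k^2)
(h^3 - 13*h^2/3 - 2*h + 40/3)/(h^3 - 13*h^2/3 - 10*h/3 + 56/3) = (3*h^2 - h - 10)/(3*h^2 - h - 14)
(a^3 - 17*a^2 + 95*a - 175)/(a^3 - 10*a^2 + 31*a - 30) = (a^2 - 12*a + 35)/(a^2 - 5*a + 6)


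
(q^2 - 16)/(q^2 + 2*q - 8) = (q - 4)/(q - 2)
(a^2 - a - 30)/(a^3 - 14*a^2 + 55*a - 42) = (a + 5)/(a^2 - 8*a + 7)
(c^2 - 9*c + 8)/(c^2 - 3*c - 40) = (c - 1)/(c + 5)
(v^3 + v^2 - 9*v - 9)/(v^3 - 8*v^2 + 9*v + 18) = (v + 3)/(v - 6)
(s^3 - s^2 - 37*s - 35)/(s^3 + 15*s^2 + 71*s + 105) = (s^2 - 6*s - 7)/(s^2 + 10*s + 21)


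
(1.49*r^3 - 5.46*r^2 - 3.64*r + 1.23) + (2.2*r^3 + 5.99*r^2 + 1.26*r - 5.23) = 3.69*r^3 + 0.53*r^2 - 2.38*r - 4.0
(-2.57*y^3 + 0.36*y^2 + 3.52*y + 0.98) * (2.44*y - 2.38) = -6.2708*y^4 + 6.995*y^3 + 7.732*y^2 - 5.9864*y - 2.3324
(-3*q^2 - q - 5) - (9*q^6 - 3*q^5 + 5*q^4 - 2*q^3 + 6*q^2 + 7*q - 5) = -9*q^6 + 3*q^5 - 5*q^4 + 2*q^3 - 9*q^2 - 8*q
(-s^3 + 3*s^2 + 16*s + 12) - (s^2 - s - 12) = -s^3 + 2*s^2 + 17*s + 24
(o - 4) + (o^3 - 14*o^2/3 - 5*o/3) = o^3 - 14*o^2/3 - 2*o/3 - 4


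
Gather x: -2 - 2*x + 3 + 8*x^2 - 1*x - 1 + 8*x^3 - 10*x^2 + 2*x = 8*x^3 - 2*x^2 - x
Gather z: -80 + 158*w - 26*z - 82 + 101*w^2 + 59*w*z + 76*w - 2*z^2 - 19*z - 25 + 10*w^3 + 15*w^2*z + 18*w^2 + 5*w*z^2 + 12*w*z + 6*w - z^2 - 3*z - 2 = 10*w^3 + 119*w^2 + 240*w + z^2*(5*w - 3) + z*(15*w^2 + 71*w - 48) - 189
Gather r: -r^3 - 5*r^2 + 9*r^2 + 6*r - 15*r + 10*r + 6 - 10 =-r^3 + 4*r^2 + r - 4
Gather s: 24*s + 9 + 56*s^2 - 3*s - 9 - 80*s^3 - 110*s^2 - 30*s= -80*s^3 - 54*s^2 - 9*s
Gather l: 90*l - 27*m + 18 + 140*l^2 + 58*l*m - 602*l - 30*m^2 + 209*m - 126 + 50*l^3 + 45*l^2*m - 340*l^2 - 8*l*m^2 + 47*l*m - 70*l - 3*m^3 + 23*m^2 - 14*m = 50*l^3 + l^2*(45*m - 200) + l*(-8*m^2 + 105*m - 582) - 3*m^3 - 7*m^2 + 168*m - 108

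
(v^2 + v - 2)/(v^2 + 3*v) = (v^2 + v - 2)/(v*(v + 3))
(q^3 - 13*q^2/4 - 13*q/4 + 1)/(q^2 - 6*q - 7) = (q^2 - 17*q/4 + 1)/(q - 7)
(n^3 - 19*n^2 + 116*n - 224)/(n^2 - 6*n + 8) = (n^2 - 15*n + 56)/(n - 2)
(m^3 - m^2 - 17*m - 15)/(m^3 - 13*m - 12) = (m - 5)/(m - 4)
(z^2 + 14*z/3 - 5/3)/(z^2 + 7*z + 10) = (z - 1/3)/(z + 2)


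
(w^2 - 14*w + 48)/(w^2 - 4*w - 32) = (w - 6)/(w + 4)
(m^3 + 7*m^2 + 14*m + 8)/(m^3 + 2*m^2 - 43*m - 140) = (m^2 + 3*m + 2)/(m^2 - 2*m - 35)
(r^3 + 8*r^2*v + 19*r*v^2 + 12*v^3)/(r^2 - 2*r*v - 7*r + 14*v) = (r^3 + 8*r^2*v + 19*r*v^2 + 12*v^3)/(r^2 - 2*r*v - 7*r + 14*v)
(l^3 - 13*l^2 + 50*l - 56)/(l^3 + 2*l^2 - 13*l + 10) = (l^2 - 11*l + 28)/(l^2 + 4*l - 5)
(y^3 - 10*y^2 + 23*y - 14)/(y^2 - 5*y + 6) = (y^2 - 8*y + 7)/(y - 3)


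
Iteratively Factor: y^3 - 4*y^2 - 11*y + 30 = (y - 2)*(y^2 - 2*y - 15) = (y - 5)*(y - 2)*(y + 3)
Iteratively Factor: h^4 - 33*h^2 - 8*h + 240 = (h - 3)*(h^3 + 3*h^2 - 24*h - 80) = (h - 3)*(h + 4)*(h^2 - h - 20) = (h - 3)*(h + 4)^2*(h - 5)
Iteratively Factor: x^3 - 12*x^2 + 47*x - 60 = (x - 5)*(x^2 - 7*x + 12) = (x - 5)*(x - 4)*(x - 3)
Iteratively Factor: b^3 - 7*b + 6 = (b - 2)*(b^2 + 2*b - 3) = (b - 2)*(b - 1)*(b + 3)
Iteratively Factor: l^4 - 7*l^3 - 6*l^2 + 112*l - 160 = (l - 5)*(l^3 - 2*l^2 - 16*l + 32) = (l - 5)*(l - 4)*(l^2 + 2*l - 8) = (l - 5)*(l - 4)*(l - 2)*(l + 4)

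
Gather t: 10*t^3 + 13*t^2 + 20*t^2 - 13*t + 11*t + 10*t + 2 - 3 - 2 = 10*t^3 + 33*t^2 + 8*t - 3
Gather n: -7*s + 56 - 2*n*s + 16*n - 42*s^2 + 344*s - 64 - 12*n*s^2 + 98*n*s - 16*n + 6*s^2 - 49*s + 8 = n*(-12*s^2 + 96*s) - 36*s^2 + 288*s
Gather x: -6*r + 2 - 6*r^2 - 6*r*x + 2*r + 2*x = -6*r^2 - 4*r + x*(2 - 6*r) + 2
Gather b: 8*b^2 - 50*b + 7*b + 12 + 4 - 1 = 8*b^2 - 43*b + 15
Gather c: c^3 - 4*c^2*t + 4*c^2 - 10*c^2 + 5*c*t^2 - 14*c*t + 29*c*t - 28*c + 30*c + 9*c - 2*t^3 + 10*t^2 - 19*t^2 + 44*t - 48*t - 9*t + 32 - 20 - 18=c^3 + c^2*(-4*t - 6) + c*(5*t^2 + 15*t + 11) - 2*t^3 - 9*t^2 - 13*t - 6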